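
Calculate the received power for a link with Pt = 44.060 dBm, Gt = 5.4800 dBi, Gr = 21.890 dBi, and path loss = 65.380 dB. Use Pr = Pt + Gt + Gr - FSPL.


Pr = 44.060 + 5.4800 + 21.890 - 65.380 = 6.05 dBm

6.05 dBm


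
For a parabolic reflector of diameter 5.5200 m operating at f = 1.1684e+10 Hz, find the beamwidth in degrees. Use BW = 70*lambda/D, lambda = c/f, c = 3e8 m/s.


lambda = c / f = 3.0000e+08 / 1.1684e+10 = 0.02567614 m
BW = 70 * 0.02567614 / 5.5200 = 0.3256 deg

0.3256 deg


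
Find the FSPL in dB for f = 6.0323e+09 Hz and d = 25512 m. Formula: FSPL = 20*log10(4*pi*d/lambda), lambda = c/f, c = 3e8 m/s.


lambda = c / f = 3.0000e+08 / 6.0323e+09 = 0.04973227 m
FSPL = 20 * log10(4*pi*25512/0.04973227) = 136.2 dB

136.2 dB


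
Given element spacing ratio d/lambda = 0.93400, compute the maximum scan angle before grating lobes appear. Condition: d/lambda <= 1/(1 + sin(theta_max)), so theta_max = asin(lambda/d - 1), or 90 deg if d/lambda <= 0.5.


lambda/d - 1 = 1/0.93400 - 1 = 0.07066381
theta_max = asin(0.07066381) = 4.052 deg

4.052 deg


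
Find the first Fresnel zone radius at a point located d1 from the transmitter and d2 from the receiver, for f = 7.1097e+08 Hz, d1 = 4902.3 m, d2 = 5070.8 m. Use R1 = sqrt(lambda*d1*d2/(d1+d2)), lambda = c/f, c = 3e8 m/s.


lambda = c / f = 3.0000e+08 / 7.1097e+08 = 0.4219587 m
R1 = sqrt(0.4219587 * 4902.3 * 5070.8 / (4902.3 + 5070.8)) = 32.43 m

32.43 m


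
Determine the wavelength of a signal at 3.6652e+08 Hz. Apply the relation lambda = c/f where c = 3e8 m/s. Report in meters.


lambda = c / f = 3.0000e+08 / 3.6652e+08 = 0.8185 m

0.8185 m


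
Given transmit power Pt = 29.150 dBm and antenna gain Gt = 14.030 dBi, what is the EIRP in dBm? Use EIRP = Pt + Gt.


EIRP = Pt + Gt = 29.150 + 14.030 = 43.18 dBm

43.18 dBm


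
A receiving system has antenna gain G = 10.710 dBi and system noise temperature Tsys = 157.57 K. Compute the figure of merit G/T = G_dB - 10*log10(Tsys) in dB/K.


G/T = 10.710 - 10*log10(157.57) = 10.710 - 21.97474 = -11.26 dB/K

-11.26 dB/K


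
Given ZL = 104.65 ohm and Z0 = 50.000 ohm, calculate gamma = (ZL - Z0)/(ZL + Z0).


gamma = (104.65 - 50.000) / (104.65 + 50.000) = 0.3534

0.3534


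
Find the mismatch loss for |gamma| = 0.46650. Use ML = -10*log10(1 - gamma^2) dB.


ML = -10 * log10(1 - 0.46650^2) = -10 * log10(0.78237775) = 1.066 dB

1.066 dB


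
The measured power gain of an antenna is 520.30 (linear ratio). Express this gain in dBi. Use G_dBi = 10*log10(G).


G_dBi = 10 * log10(520.30) = 27.16 dBi

27.16 dBi


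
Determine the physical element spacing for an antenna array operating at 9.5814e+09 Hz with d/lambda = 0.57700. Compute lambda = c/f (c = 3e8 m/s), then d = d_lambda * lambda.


lambda = c / f = 3.0000e+08 / 9.5814e+09 = 0.03131066 m
d = 0.57700 * 0.03131066 = 0.01807 m

0.01807 m


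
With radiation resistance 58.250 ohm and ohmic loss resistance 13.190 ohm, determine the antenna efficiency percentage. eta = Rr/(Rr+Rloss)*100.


eta = 58.250 / (58.250 + 13.190) * 100 = 81.54%

81.54%


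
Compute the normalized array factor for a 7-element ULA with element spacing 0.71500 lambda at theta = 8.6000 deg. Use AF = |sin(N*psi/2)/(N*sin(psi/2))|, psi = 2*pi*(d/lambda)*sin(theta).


psi = 2*pi*0.71500*sin(8.6000 deg) = 0.6717842 rad
AF = |sin(7*0.6717842/2) / (7*sin(0.6717842/2))| = 0.3080

0.3080


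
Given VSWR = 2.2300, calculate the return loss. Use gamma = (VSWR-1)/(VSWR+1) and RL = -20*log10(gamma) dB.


gamma = (2.2300 - 1) / (2.2300 + 1) = 0.3808050
RL = -20 * log10(0.3808050) = 8.386 dB

8.386 dB


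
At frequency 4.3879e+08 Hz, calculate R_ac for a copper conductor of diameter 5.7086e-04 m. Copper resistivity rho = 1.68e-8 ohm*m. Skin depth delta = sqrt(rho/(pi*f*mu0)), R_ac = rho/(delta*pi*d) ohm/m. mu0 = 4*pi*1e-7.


delta = sqrt(1.68e-8 / (pi * 4.3879e+08 * 4*pi*1e-7)) = 3.114199e-06 m
R_ac = 1.68e-8 / (3.114199e-06 * pi * 5.7086e-04) = 3.008 ohm/m

3.008 ohm/m


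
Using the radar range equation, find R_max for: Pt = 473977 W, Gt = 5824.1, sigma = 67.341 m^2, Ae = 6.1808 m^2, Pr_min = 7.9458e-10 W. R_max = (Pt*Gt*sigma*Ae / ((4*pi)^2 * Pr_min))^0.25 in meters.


R^4 = 473977*5824.1*67.341*6.1808 / ((4*pi)^2 * 7.9458e-10) = 9.156995e+18
R_max = 9.156995e+18^0.25 = 55010 m

55010 m


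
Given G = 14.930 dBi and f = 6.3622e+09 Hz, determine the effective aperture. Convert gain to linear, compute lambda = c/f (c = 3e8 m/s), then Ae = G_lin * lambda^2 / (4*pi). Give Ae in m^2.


lambda = c / f = 3.0000e+08 / 6.3622e+09 = 0.04715350 m
G_linear = 10^(14.930/10) = 31.11716
Ae = G_linear * lambda^2 / (4*pi) = 31.11716 * 0.04715350^2 / (4*pi) = 5.506e-03 m^2

5.506e-03 m^2


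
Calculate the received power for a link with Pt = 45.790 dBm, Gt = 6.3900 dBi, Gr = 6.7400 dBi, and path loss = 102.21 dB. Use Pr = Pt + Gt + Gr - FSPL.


Pr = 45.790 + 6.3900 + 6.7400 - 102.21 = -43.29 dBm

-43.29 dBm


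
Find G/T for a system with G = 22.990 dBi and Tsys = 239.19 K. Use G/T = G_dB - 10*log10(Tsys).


G/T = 22.990 - 10*log10(239.19) = 22.990 - 23.78743 = -0.7974 dB/K

-0.7974 dB/K


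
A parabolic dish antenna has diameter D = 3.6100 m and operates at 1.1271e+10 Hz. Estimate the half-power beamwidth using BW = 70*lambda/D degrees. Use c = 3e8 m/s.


lambda = c / f = 3.0000e+08 / 1.1271e+10 = 0.02661698 m
BW = 70 * 0.02661698 / 3.6100 = 0.5161 deg

0.5161 deg


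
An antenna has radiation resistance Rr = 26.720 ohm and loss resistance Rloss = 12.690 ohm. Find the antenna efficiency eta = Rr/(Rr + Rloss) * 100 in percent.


eta = 26.720 / (26.720 + 12.690) * 100 = 67.80%

67.80%


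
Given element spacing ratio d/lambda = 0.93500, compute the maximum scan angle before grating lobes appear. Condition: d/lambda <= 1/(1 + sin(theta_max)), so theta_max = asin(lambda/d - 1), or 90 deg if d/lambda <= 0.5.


lambda/d - 1 = 1/0.93500 - 1 = 0.06951872
theta_max = asin(0.06951872) = 3.986 deg

3.986 deg


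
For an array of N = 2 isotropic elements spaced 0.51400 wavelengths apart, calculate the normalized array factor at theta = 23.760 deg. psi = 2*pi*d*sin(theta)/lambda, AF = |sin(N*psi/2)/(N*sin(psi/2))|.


psi = 2*pi*0.51400*sin(23.760 deg) = 1.301209 rad
AF = |sin(2*1.301209/2) / (2*sin(1.301209/2))| = 0.7957

0.7957


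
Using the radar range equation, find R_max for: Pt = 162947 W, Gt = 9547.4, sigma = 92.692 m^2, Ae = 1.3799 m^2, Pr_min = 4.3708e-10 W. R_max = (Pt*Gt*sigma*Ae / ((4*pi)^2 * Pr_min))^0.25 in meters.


R^4 = 162947*9547.4*92.692*1.3799 / ((4*pi)^2 * 4.3708e-10) = 2.882974e+18
R_max = 2.882974e+18^0.25 = 41206 m

41206 m


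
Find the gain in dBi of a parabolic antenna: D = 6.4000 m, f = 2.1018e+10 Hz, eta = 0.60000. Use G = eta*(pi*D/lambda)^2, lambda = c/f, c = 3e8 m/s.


lambda = c / f = 3.0000e+08 / 2.1018e+10 = 0.01427348 m
G_linear = 0.60000 * (pi * 6.4000 / 0.01427348)^2 = 1.190560e+06
G_dBi = 10 * log10(1.190560e+06) = 60.76 dBi

60.76 dBi


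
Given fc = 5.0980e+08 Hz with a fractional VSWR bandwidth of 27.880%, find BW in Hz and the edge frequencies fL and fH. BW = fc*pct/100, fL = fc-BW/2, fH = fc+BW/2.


BW = 5.0980e+08 * 27.880/100 = 1.421322e+08 Hz
fL = 5.0980e+08 - 1.421322e+08/2 = 4.387e+08 Hz
fH = 5.0980e+08 + 1.421322e+08/2 = 5.809e+08 Hz

BW=1.421e+08 Hz, fL=4.387e+08 Hz, fH=5.809e+08 Hz


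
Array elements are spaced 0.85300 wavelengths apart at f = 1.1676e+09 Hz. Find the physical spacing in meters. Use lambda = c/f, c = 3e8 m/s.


lambda = c / f = 3.0000e+08 / 1.1676e+09 = 0.2569373 m
d = 0.85300 * 0.2569373 = 0.2192 m

0.2192 m


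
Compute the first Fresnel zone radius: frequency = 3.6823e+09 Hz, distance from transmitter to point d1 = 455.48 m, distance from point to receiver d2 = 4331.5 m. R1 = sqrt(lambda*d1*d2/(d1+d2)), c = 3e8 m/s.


lambda = c / f = 3.0000e+08 / 3.6823e+09 = 0.08147082 m
R1 = sqrt(0.08147082 * 455.48 * 4331.5 / (455.48 + 4331.5)) = 5.795 m

5.795 m


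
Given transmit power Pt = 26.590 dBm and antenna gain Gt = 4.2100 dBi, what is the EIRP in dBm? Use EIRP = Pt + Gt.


EIRP = Pt + Gt = 26.590 + 4.2100 = 30.80 dBm

30.80 dBm


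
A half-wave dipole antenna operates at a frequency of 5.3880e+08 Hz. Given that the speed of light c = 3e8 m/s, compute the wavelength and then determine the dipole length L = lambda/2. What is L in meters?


lambda = c / f = 3.0000e+08 / 5.3880e+08 = 0.5567929 m
L = lambda / 2 = 0.5567929 / 2 = 0.2784 m

0.2784 m


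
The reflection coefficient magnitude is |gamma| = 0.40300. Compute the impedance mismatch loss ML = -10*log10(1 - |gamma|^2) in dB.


ML = -10 * log10(1 - 0.40300^2) = -10 * log10(0.837591) = 0.7697 dB

0.7697 dB


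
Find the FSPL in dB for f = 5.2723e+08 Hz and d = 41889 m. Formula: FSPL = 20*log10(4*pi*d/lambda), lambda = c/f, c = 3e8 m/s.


lambda = c / f = 3.0000e+08 / 5.2723e+08 = 0.5690116 m
FSPL = 20 * log10(4*pi*41889/0.5690116) = 119.3 dB

119.3 dB


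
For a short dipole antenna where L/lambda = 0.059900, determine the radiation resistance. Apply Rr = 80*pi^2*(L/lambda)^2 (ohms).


Rr = 80 * pi^2 * (0.059900)^2 = 80 * 9.869604 * 3.588010e-03 = 2.833 ohm

2.833 ohm


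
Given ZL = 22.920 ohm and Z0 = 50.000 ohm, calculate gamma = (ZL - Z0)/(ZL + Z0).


gamma = (22.920 - 50.000) / (22.920 + 50.000) = -0.3714

-0.3714


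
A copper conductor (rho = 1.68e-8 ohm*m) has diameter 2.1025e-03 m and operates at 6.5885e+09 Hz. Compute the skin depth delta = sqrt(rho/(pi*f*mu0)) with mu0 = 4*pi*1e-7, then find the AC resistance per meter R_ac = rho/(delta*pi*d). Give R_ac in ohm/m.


delta = sqrt(1.68e-8 / (pi * 6.5885e+09 * 4*pi*1e-7)) = 8.036769e-07 m
R_ac = 1.68e-8 / (8.036769e-07 * pi * 2.1025e-03) = 3.165 ohm/m

3.165 ohm/m


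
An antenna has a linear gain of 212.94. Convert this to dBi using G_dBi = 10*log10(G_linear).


G_dBi = 10 * log10(212.94) = 23.28 dBi

23.28 dBi


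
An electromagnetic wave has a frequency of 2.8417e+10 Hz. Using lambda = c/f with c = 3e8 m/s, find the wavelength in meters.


lambda = c / f = 3.0000e+08 / 2.8417e+10 = 0.01056 m

0.01056 m


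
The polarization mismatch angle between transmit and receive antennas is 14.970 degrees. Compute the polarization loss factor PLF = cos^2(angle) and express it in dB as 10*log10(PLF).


PLF_linear = cos^2(14.970 deg) = 0.9332743
PLF_dB = 10 * log10(0.9332743) = -0.2999 dB

-0.2999 dB


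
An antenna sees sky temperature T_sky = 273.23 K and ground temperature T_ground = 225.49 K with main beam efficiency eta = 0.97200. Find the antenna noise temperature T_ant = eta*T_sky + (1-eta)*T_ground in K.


T_ant = 0.97200 * 273.23 + (1 - 0.97200) * 225.49 = 271.9 K

271.9 K


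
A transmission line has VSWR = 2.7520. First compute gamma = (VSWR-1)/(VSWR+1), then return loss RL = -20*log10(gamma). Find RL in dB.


gamma = (2.7520 - 1) / (2.7520 + 1) = 0.4669510
RL = -20 * log10(0.4669510) = 6.615 dB

6.615 dB


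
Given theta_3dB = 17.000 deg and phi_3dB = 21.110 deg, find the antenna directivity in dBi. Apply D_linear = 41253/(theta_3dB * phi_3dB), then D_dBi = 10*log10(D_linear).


D_linear = 41253 / (17.000 * 21.110) = 114.9525
D_dBi = 10 * log10(114.9525) = 20.61 dBi

20.61 dBi


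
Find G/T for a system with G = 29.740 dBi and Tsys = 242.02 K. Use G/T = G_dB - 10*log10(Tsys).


G/T = 29.740 - 10*log10(242.02) = 29.740 - 23.83851 = 5.901 dB/K

5.901 dB/K


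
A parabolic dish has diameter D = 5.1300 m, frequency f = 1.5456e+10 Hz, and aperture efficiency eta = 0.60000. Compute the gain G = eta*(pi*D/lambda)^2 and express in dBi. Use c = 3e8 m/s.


lambda = c / f = 3.0000e+08 / 1.5456e+10 = 0.01940994 m
G_linear = 0.60000 * (pi * 5.1300 / 0.01940994)^2 = 413654.1
G_dBi = 10 * log10(413654.1) = 56.17 dBi

56.17 dBi


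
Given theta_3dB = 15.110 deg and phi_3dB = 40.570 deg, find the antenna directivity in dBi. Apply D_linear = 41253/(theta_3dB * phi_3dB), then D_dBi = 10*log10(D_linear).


D_linear = 41253 / (15.110 * 40.570) = 67.29551
D_dBi = 10 * log10(67.29551) = 18.28 dBi

18.28 dBi


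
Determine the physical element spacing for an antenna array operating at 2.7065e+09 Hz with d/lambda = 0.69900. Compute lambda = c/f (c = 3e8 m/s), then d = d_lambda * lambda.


lambda = c / f = 3.0000e+08 / 2.7065e+09 = 0.1108443 m
d = 0.69900 * 0.1108443 = 0.07748 m

0.07748 m


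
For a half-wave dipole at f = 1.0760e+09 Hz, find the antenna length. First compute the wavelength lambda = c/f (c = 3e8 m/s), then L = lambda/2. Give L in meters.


lambda = c / f = 3.0000e+08 / 1.0760e+09 = 0.2788104 m
L = lambda / 2 = 0.2788104 / 2 = 0.1394 m

0.1394 m


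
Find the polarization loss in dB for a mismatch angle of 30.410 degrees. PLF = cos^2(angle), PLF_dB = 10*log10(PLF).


PLF_linear = cos^2(30.410 deg) = 0.7437775
PLF_dB = 10 * log10(0.7437775) = -1.286 dB

-1.286 dB


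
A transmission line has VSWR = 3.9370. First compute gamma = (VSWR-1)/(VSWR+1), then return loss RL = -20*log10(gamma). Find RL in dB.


gamma = (3.9370 - 1) / (3.9370 + 1) = 0.5948957
RL = -20 * log10(0.5948957) = 4.511 dB

4.511 dB


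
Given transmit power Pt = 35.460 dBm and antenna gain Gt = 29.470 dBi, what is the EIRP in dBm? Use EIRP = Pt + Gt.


EIRP = Pt + Gt = 35.460 + 29.470 = 64.93 dBm

64.93 dBm


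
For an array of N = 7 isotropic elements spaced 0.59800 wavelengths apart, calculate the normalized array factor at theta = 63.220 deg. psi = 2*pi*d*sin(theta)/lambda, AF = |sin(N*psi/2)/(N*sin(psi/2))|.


psi = 2*pi*0.59800*sin(63.220 deg) = 3.354344 rad
AF = |sin(7*3.354344/2) / (7*sin(3.354344/2))| = 0.1056

0.1056


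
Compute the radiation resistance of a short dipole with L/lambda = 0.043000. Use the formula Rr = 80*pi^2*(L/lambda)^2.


Rr = 80 * pi^2 * (0.043000)^2 = 80 * 9.869604 * 1.849000e-03 = 1.460 ohm

1.460 ohm


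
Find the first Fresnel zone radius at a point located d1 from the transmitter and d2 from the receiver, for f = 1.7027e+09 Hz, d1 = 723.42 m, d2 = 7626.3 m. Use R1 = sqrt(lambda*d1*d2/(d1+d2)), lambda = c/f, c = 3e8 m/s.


lambda = c / f = 3.0000e+08 / 1.7027e+09 = 0.1761908 m
R1 = sqrt(0.1761908 * 723.42 * 7626.3 / (723.42 + 7626.3)) = 10.79 m

10.79 m


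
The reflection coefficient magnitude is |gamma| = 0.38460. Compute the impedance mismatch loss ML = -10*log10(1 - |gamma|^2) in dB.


ML = -10 * log10(1 - 0.38460^2) = -10 * log10(0.85208284) = 0.6952 dB

0.6952 dB


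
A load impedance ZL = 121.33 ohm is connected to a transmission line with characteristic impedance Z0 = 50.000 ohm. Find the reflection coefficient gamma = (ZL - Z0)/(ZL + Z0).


gamma = (121.33 - 50.000) / (121.33 + 50.000) = 0.4163

0.4163


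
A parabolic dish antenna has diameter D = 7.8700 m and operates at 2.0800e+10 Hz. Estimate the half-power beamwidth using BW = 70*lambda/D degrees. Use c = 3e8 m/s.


lambda = c / f = 3.0000e+08 / 2.0800e+10 = 0.01442308 m
BW = 70 * 0.01442308 / 7.8700 = 0.1283 deg

0.1283 deg


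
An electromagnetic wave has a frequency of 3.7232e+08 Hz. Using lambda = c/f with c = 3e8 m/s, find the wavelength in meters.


lambda = c / f = 3.0000e+08 / 3.7232e+08 = 0.8058 m

0.8058 m


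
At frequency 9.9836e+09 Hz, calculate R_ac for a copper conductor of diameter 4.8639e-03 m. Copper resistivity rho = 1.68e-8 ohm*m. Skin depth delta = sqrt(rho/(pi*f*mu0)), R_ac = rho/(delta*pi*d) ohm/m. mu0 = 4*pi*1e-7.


delta = sqrt(1.68e-8 / (pi * 9.9836e+09 * 4*pi*1e-7)) = 6.528767e-07 m
R_ac = 1.68e-8 / (6.528767e-07 * pi * 4.8639e-03) = 1.684 ohm/m

1.684 ohm/m


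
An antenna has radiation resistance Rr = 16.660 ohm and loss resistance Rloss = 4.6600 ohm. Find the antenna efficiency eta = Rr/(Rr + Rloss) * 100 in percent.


eta = 16.660 / (16.660 + 4.6600) * 100 = 78.14%

78.14%


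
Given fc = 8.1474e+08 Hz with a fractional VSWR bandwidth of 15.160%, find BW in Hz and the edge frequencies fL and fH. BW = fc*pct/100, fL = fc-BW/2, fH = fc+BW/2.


BW = 8.1474e+08 * 15.160/100 = 1.235146e+08 Hz
fL = 8.1474e+08 - 1.235146e+08/2 = 7.530e+08 Hz
fH = 8.1474e+08 + 1.235146e+08/2 = 8.765e+08 Hz

BW=1.235e+08 Hz, fL=7.530e+08 Hz, fH=8.765e+08 Hz


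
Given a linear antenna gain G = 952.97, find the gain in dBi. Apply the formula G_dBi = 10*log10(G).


G_dBi = 10 * log10(952.97) = 29.79 dBi

29.79 dBi


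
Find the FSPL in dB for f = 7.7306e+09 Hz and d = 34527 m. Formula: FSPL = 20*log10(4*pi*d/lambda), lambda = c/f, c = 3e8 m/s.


lambda = c / f = 3.0000e+08 / 7.7306e+09 = 0.03880682 m
FSPL = 20 * log10(4*pi*34527/0.03880682) = 141.0 dB

141.0 dB


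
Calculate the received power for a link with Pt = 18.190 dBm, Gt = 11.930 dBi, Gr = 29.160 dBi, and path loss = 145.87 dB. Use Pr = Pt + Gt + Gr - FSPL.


Pr = 18.190 + 11.930 + 29.160 - 145.87 = -86.59 dBm

-86.59 dBm


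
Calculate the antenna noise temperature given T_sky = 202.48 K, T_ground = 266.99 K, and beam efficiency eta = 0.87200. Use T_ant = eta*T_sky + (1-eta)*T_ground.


T_ant = 0.87200 * 202.48 + (1 - 0.87200) * 266.99 = 210.7 K

210.7 K


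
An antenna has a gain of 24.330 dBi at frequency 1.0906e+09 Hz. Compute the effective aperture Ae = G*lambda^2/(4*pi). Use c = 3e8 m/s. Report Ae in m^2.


lambda = c / f = 3.0000e+08 / 1.0906e+09 = 0.2750779 m
G_linear = 10^(24.330/10) = 271.0192
Ae = G_linear * lambda^2 / (4*pi) = 271.0192 * 0.2750779^2 / (4*pi) = 1.632 m^2

1.632 m^2


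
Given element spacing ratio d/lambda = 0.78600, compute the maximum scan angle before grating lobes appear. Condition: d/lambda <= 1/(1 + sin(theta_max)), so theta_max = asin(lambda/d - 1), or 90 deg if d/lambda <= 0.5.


lambda/d - 1 = 1/0.78600 - 1 = 0.2722646
theta_max = asin(0.2722646) = 15.80 deg

15.80 deg


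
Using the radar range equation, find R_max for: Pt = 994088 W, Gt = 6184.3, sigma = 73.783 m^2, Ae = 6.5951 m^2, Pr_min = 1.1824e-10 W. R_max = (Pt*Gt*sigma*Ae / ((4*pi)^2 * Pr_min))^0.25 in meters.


R^4 = 994088*6184.3*73.783*6.5951 / ((4*pi)^2 * 1.1824e-10) = 1.602171e+20
R_max = 1.602171e+20^0.25 = 112506 m

112506 m


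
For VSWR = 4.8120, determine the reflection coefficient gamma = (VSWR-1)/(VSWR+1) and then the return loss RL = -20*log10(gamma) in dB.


gamma = (4.8120 - 1) / (4.8120 + 1) = 0.6558844
RL = -20 * log10(0.6558844) = 3.663 dB

3.663 dB


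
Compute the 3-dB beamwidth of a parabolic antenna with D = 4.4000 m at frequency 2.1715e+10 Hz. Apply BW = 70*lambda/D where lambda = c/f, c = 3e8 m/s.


lambda = c / f = 3.0000e+08 / 2.1715e+10 = 0.01381534 m
BW = 70 * 0.01381534 / 4.4000 = 0.2198 deg

0.2198 deg


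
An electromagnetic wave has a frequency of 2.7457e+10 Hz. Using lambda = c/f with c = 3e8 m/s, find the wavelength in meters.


lambda = c / f = 3.0000e+08 / 2.7457e+10 = 0.01093 m

0.01093 m


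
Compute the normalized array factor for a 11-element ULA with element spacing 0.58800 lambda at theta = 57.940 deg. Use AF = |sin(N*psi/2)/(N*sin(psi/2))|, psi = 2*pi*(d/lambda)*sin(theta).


psi = 2*pi*0.58800*sin(57.940 deg) = 3.131073 rad
AF = |sin(11*3.131073/2) / (11*sin(3.131073/2))| = 0.09076

0.09076


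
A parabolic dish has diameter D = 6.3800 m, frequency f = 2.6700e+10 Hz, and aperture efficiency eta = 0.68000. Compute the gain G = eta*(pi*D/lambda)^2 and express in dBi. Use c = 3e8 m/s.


lambda = c / f = 3.0000e+08 / 2.6700e+10 = 0.01123596 m
G_linear = 0.68000 * (pi * 6.3800 / 0.01123596)^2 = 2.163862e+06
G_dBi = 10 * log10(2.163862e+06) = 63.35 dBi

63.35 dBi


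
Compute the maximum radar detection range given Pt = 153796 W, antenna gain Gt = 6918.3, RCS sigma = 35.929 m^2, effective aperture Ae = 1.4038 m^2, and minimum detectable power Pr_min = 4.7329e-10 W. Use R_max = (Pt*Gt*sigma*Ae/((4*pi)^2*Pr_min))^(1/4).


R^4 = 153796*6918.3*35.929*1.4038 / ((4*pi)^2 * 4.7329e-10) = 7.180385e+17
R_max = 7.180385e+17^0.25 = 29110 m

29110 m


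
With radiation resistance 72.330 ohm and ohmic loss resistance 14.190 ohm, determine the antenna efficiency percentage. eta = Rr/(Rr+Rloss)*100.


eta = 72.330 / (72.330 + 14.190) * 100 = 83.60%

83.60%


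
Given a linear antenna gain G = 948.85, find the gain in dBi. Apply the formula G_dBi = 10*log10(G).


G_dBi = 10 * log10(948.85) = 29.77 dBi

29.77 dBi


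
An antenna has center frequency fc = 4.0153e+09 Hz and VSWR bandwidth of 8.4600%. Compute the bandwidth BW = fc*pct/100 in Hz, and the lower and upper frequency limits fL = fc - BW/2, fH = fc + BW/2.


BW = 4.0153e+09 * 8.4600/100 = 3.396944e+08 Hz
fL = 4.0153e+09 - 3.396944e+08/2 = 3.845e+09 Hz
fH = 4.0153e+09 + 3.396944e+08/2 = 4.185e+09 Hz

BW=3.397e+08 Hz, fL=3.845e+09 Hz, fH=4.185e+09 Hz


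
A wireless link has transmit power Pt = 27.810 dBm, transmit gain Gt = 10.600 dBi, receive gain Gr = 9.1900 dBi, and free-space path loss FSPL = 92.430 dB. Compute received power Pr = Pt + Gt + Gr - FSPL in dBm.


Pr = 27.810 + 10.600 + 9.1900 - 92.430 = -44.83 dBm

-44.83 dBm


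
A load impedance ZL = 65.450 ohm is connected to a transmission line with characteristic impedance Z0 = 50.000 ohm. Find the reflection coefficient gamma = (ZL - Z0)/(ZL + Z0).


gamma = (65.450 - 50.000) / (65.450 + 50.000) = 0.1338

0.1338


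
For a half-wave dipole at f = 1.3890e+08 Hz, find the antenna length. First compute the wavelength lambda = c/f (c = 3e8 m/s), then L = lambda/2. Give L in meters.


lambda = c / f = 3.0000e+08 / 1.3890e+08 = 2.159827 m
L = lambda / 2 = 2.159827 / 2 = 1.080 m

1.080 m


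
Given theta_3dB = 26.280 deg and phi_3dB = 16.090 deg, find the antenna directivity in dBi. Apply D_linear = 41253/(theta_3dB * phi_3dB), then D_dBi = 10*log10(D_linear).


D_linear = 41253 / (26.280 * 16.090) = 97.56053
D_dBi = 10 * log10(97.56053) = 19.89 dBi

19.89 dBi


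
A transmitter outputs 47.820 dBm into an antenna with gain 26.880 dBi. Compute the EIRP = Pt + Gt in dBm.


EIRP = Pt + Gt = 47.820 + 26.880 = 74.70 dBm

74.70 dBm


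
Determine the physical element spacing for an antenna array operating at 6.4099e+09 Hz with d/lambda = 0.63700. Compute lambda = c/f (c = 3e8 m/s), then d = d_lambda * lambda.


lambda = c / f = 3.0000e+08 / 6.4099e+09 = 0.04680260 m
d = 0.63700 * 0.04680260 = 0.02981 m

0.02981 m


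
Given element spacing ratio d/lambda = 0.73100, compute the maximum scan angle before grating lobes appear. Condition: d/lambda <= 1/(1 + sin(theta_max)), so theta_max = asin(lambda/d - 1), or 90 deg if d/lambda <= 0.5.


lambda/d - 1 = 1/0.73100 - 1 = 0.3679891
theta_max = asin(0.3679891) = 21.59 deg

21.59 deg


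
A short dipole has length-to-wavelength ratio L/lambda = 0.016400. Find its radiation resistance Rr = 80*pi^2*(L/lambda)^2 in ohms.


Rr = 80 * pi^2 * (0.016400)^2 = 80 * 9.869604 * 2.689600e-04 = 0.2124 ohm

0.2124 ohm


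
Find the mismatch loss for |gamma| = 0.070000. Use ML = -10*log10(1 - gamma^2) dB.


ML = -10 * log10(1 - 0.070000^2) = -10 * log10(0.9951) = 0.02133 dB

0.02133 dB


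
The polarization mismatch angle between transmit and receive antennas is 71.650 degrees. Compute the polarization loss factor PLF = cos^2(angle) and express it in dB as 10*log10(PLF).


PLF_linear = cos^2(71.650 deg) = 0.09911218
PLF_dB = 10 * log10(0.09911218) = -10.04 dB

-10.04 dB


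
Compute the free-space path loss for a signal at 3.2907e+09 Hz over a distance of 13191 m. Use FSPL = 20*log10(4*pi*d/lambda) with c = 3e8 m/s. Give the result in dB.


lambda = c / f = 3.0000e+08 / 3.2907e+09 = 0.09116601 m
FSPL = 20 * log10(4*pi*13191/0.09116601) = 125.2 dB

125.2 dB


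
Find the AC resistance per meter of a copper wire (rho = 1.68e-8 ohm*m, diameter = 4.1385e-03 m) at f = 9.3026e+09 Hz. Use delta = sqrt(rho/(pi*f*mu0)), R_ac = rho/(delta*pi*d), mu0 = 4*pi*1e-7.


delta = sqrt(1.68e-8 / (pi * 9.3026e+09 * 4*pi*1e-7)) = 6.763517e-07 m
R_ac = 1.68e-8 / (6.763517e-07 * pi * 4.1385e-03) = 1.910 ohm/m

1.910 ohm/m


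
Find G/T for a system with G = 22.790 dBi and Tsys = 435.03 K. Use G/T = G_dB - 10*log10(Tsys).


G/T = 22.790 - 10*log10(435.03) = 22.790 - 26.38519 = -3.595 dB/K

-3.595 dB/K


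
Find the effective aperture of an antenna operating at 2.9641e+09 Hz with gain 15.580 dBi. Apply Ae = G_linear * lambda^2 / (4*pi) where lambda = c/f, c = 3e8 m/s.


lambda = c / f = 3.0000e+08 / 2.9641e+09 = 0.1012112 m
G_linear = 10^(15.580/10) = 36.14099
Ae = G_linear * lambda^2 / (4*pi) = 36.14099 * 0.1012112^2 / (4*pi) = 0.02946 m^2

0.02946 m^2


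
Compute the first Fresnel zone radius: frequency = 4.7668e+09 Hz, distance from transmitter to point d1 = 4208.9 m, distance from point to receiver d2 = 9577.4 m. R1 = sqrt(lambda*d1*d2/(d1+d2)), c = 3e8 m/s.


lambda = c / f = 3.0000e+08 / 4.7668e+09 = 0.06293530 m
R1 = sqrt(0.06293530 * 4208.9 * 9577.4 / (4208.9 + 9577.4)) = 13.57 m

13.57 m


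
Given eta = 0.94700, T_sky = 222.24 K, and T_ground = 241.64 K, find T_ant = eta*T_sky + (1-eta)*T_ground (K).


T_ant = 0.94700 * 222.24 + (1 - 0.94700) * 241.64 = 223.3 K

223.3 K


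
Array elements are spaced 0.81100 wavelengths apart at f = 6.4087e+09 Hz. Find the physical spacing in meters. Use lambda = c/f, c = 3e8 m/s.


lambda = c / f = 3.0000e+08 / 6.4087e+09 = 0.04681137 m
d = 0.81100 * 0.04681137 = 0.03796 m

0.03796 m


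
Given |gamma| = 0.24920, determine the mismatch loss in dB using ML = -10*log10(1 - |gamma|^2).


ML = -10 * log10(1 - 0.24920^2) = -10 * log10(0.93789936) = 0.2784 dB

0.2784 dB


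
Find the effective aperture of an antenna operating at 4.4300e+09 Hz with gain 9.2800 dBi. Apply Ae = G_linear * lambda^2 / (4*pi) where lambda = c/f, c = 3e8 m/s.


lambda = c / f = 3.0000e+08 / 4.4300e+09 = 0.06772009 m
G_linear = 10^(9.2800/10) = 8.472274
Ae = G_linear * lambda^2 / (4*pi) = 8.472274 * 0.06772009^2 / (4*pi) = 3.092e-03 m^2

3.092e-03 m^2


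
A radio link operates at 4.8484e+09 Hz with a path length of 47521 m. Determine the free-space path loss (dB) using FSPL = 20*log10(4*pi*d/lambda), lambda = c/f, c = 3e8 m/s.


lambda = c / f = 3.0000e+08 / 4.8484e+09 = 0.06187608 m
FSPL = 20 * log10(4*pi*47521/0.06187608) = 139.7 dB

139.7 dB


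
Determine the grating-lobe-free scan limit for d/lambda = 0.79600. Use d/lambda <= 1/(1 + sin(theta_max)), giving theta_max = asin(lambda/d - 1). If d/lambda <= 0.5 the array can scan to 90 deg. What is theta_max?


lambda/d - 1 = 1/0.79600 - 1 = 0.2562814
theta_max = asin(0.2562814) = 14.85 deg

14.85 deg


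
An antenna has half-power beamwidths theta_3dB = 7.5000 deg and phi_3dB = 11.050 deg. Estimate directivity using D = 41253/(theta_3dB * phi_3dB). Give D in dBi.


D_linear = 41253 / (7.5000 * 11.050) = 497.7738
D_dBi = 10 * log10(497.7738) = 26.97 dBi

26.97 dBi


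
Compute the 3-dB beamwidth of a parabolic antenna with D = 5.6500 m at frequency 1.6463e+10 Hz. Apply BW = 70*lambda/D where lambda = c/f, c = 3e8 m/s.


lambda = c / f = 3.0000e+08 / 1.6463e+10 = 0.01822268 m
BW = 70 * 0.01822268 / 5.6500 = 0.2258 deg

0.2258 deg


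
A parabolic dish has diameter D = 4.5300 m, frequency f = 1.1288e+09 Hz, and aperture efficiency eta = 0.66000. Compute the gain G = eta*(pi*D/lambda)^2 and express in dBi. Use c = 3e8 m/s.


lambda = c / f = 3.0000e+08 / 1.1288e+09 = 0.2657690 m
G_linear = 0.66000 * (pi * 4.5300 / 0.2657690)^2 = 1892.481
G_dBi = 10 * log10(1892.481) = 32.77 dBi

32.77 dBi


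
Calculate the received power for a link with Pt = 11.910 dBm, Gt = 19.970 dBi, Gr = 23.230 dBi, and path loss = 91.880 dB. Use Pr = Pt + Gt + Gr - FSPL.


Pr = 11.910 + 19.970 + 23.230 - 91.880 = -36.77 dBm

-36.77 dBm


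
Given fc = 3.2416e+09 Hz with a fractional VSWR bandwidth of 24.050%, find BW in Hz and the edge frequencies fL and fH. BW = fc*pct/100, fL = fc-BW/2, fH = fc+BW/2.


BW = 3.2416e+09 * 24.050/100 = 7.796048e+08 Hz
fL = 3.2416e+09 - 7.796048e+08/2 = 2.852e+09 Hz
fH = 3.2416e+09 + 7.796048e+08/2 = 3.631e+09 Hz

BW=7.796e+08 Hz, fL=2.852e+09 Hz, fH=3.631e+09 Hz


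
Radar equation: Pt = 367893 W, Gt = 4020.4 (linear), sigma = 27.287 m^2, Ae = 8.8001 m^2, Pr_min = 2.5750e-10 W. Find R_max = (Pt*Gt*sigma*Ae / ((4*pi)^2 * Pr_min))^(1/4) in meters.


R^4 = 367893*4020.4*27.287*8.8001 / ((4*pi)^2 * 2.5750e-10) = 8.734483e+18
R_max = 8.734483e+18^0.25 = 54364 m

54364 m


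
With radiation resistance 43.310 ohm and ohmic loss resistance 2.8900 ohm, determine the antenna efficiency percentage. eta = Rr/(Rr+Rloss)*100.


eta = 43.310 / (43.310 + 2.8900) * 100 = 93.74%

93.74%


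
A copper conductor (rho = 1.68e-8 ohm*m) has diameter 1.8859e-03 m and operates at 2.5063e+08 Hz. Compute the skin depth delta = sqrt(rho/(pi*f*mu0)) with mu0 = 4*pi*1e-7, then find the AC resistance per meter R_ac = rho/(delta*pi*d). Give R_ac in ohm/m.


delta = sqrt(1.68e-8 / (pi * 2.5063e+08 * 4*pi*1e-7)) = 4.120579e-06 m
R_ac = 1.68e-8 / (4.120579e-06 * pi * 1.8859e-03) = 0.6881 ohm/m

0.6881 ohm/m


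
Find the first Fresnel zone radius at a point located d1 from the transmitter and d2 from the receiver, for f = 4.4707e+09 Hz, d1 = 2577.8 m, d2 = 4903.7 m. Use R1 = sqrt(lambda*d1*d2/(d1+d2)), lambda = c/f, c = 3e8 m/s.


lambda = c / f = 3.0000e+08 / 4.4707e+09 = 0.06710359 m
R1 = sqrt(0.06710359 * 2577.8 * 4903.7 / (2577.8 + 4903.7)) = 10.65 m

10.65 m


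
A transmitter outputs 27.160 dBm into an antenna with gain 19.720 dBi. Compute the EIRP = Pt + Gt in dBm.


EIRP = Pt + Gt = 27.160 + 19.720 = 46.88 dBm

46.88 dBm


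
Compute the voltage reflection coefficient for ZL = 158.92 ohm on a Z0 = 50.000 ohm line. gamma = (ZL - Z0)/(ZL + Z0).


gamma = (158.92 - 50.000) / (158.92 + 50.000) = 0.5213

0.5213


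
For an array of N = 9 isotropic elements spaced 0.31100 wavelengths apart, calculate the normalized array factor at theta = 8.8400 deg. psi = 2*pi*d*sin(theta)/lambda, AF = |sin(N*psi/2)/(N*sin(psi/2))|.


psi = 2*pi*0.31100*sin(8.8400 deg) = 0.3002932 rad
AF = |sin(9*0.3002932/2) / (9*sin(0.3002932/2))| = 0.7250

0.7250


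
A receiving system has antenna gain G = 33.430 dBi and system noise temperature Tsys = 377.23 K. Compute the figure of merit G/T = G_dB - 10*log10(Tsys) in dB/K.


G/T = 33.430 - 10*log10(377.23) = 33.430 - 25.76606 = 7.664 dB/K

7.664 dB/K


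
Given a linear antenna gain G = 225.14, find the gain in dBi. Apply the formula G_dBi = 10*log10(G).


G_dBi = 10 * log10(225.14) = 23.52 dBi

23.52 dBi


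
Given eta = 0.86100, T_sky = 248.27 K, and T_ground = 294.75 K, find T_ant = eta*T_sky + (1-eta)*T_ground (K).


T_ant = 0.86100 * 248.27 + (1 - 0.86100) * 294.75 = 254.7 K

254.7 K


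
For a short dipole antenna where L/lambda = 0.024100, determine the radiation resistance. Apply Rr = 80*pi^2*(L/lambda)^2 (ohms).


Rr = 80 * pi^2 * (0.024100)^2 = 80 * 9.869604 * 5.808100e-04 = 0.4586 ohm

0.4586 ohm


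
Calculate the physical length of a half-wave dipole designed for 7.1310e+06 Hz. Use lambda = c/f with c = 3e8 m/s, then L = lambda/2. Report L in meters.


lambda = c / f = 3.0000e+08 / 7.1310e+06 = 42.06984 m
L = lambda / 2 = 42.06984 / 2 = 21.03 m

21.03 m


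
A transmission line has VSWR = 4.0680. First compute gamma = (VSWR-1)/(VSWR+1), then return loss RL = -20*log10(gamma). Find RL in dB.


gamma = (4.0680 - 1) / (4.0680 + 1) = 0.6053670
RL = -20 * log10(0.6053670) = 4.360 dB

4.360 dB


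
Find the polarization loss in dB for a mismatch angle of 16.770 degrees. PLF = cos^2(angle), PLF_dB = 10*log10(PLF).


PLF_linear = cos^2(16.770 deg) = 0.9167501
PLF_dB = 10 * log10(0.9167501) = -0.3775 dB

-0.3775 dB


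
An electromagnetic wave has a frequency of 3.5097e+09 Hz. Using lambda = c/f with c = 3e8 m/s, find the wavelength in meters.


lambda = c / f = 3.0000e+08 / 3.5097e+09 = 0.08548 m

0.08548 m


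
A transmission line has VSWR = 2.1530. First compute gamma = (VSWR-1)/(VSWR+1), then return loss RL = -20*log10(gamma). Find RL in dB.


gamma = (2.1530 - 1) / (2.1530 + 1) = 0.3656835
RL = -20 * log10(0.3656835) = 8.738 dB

8.738 dB


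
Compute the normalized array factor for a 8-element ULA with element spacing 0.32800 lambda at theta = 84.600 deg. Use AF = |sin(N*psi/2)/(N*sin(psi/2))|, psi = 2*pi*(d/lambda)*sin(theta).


psi = 2*pi*0.32800*sin(84.600 deg) = 2.051739 rad
AF = |sin(8*2.051739/2) / (8*sin(2.051739/2))| = 0.1372

0.1372


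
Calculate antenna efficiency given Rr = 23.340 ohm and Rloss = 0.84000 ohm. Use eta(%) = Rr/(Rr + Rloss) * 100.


eta = 23.340 / (23.340 + 0.84000) * 100 = 96.53%

96.53%


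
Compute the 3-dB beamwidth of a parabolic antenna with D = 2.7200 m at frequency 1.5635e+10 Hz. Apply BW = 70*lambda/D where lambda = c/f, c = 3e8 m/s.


lambda = c / f = 3.0000e+08 / 1.5635e+10 = 0.01918772 m
BW = 70 * 0.01918772 / 2.7200 = 0.4938 deg

0.4938 deg


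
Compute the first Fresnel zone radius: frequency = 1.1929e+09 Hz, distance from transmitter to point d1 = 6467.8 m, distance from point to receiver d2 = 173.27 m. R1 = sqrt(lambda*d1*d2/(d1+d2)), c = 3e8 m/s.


lambda = c / f = 3.0000e+08 / 1.1929e+09 = 0.2514880 m
R1 = sqrt(0.2514880 * 6467.8 * 173.27 / (6467.8 + 173.27)) = 6.514 m

6.514 m


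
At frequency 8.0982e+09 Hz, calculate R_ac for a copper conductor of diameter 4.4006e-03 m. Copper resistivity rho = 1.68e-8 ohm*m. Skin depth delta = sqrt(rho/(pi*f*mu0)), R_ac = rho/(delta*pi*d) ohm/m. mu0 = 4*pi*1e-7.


delta = sqrt(1.68e-8 / (pi * 8.0982e+09 * 4*pi*1e-7)) = 7.249040e-07 m
R_ac = 1.68e-8 / (7.249040e-07 * pi * 4.4006e-03) = 1.676 ohm/m

1.676 ohm/m


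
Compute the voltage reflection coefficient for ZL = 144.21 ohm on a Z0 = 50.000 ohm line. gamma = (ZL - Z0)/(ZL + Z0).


gamma = (144.21 - 50.000) / (144.21 + 50.000) = 0.4851

0.4851


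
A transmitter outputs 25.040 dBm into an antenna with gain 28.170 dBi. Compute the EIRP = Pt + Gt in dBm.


EIRP = Pt + Gt = 25.040 + 28.170 = 53.21 dBm

53.21 dBm


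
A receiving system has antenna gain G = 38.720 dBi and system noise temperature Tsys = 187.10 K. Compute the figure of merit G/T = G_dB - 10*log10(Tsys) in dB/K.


G/T = 38.720 - 10*log10(187.10) = 38.720 - 22.72074 = 16.00 dB/K

16.00 dB/K


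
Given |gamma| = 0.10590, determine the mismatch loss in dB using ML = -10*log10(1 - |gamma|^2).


ML = -10 * log10(1 - 0.10590^2) = -10 * log10(0.98878519) = 0.04898 dB

0.04898 dB


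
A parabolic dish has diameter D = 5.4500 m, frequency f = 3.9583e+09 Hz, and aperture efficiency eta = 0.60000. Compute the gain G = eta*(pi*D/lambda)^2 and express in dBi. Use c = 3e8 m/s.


lambda = c / f = 3.0000e+08 / 3.9583e+09 = 0.07579011 m
G_linear = 0.60000 * (pi * 5.4500 / 0.07579011)^2 = 30620.97
G_dBi = 10 * log10(30620.97) = 44.86 dBi

44.86 dBi


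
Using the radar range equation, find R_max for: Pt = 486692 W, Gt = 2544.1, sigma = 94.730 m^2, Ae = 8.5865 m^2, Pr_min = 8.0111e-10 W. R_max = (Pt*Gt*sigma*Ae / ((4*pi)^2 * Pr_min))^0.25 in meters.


R^4 = 486692*2544.1*94.730*8.5865 / ((4*pi)^2 * 8.0111e-10) = 7.961231e+18
R_max = 7.961231e+18^0.25 = 53118 m

53118 m


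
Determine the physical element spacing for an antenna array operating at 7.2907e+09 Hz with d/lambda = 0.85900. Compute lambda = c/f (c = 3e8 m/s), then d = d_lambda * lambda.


lambda = c / f = 3.0000e+08 / 7.2907e+09 = 0.04114831 m
d = 0.85900 * 0.04114831 = 0.03535 m

0.03535 m


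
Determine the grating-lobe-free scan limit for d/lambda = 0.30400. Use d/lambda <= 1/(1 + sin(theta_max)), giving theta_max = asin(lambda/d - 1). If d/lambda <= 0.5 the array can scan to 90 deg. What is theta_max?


lambda/d - 1 = 1/0.30400 - 1 = 2.289474 >= 1
d/lambda <= 0.5, so the array can scan to endfire without grating lobes: theta_max = 90 deg

90 deg


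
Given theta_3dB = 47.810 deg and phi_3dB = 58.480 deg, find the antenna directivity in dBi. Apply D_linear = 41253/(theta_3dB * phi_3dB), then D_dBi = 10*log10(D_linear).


D_linear = 41253 / (47.810 * 58.480) = 14.75467
D_dBi = 10 * log10(14.75467) = 11.69 dBi

11.69 dBi


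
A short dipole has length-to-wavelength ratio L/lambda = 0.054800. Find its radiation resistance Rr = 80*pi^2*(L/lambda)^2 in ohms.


Rr = 80 * pi^2 * (0.054800)^2 = 80 * 9.869604 * 3.003040e-03 = 2.371 ohm

2.371 ohm


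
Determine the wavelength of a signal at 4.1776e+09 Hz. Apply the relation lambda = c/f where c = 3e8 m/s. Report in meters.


lambda = c / f = 3.0000e+08 / 4.1776e+09 = 0.07181 m

0.07181 m


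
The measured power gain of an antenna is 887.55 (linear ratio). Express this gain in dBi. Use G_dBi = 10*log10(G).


G_dBi = 10 * log10(887.55) = 29.48 dBi

29.48 dBi


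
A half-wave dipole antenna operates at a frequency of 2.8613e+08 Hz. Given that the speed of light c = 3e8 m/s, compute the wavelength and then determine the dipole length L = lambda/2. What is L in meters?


lambda = c / f = 3.0000e+08 / 2.8613e+08 = 1.048474 m
L = lambda / 2 = 1.048474 / 2 = 0.5242 m

0.5242 m


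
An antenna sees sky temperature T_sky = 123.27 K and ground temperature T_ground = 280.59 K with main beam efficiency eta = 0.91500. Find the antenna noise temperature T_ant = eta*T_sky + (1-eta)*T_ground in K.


T_ant = 0.91500 * 123.27 + (1 - 0.91500) * 280.59 = 136.6 K

136.6 K


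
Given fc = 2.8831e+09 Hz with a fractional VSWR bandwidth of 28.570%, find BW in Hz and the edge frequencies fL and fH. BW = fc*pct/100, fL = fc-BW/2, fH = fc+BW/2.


BW = 2.8831e+09 * 28.570/100 = 8.237017e+08 Hz
fL = 2.8831e+09 - 8.237017e+08/2 = 2.471e+09 Hz
fH = 2.8831e+09 + 8.237017e+08/2 = 3.295e+09 Hz

BW=8.237e+08 Hz, fL=2.471e+09 Hz, fH=3.295e+09 Hz


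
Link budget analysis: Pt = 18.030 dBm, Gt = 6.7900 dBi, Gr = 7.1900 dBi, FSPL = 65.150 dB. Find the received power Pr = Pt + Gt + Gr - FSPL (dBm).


Pr = 18.030 + 6.7900 + 7.1900 - 65.150 = -33.14 dBm

-33.14 dBm


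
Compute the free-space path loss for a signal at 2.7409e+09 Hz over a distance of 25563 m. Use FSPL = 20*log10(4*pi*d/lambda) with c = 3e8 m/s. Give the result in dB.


lambda = c / f = 3.0000e+08 / 2.7409e+09 = 0.1094531 m
FSPL = 20 * log10(4*pi*25563/0.1094531) = 129.4 dB

129.4 dB


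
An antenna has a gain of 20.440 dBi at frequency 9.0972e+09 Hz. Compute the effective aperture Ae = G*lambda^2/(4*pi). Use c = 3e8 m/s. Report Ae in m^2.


lambda = c / f = 3.0000e+08 / 9.0972e+09 = 0.03297718 m
G_linear = 10^(20.440/10) = 110.6624
Ae = G_linear * lambda^2 / (4*pi) = 110.6624 * 0.03297718^2 / (4*pi) = 9.577e-03 m^2

9.577e-03 m^2


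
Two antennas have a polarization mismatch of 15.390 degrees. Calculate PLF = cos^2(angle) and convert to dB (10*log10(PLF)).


PLF_linear = cos^2(15.390 deg) = 0.9295693
PLF_dB = 10 * log10(0.9295693) = -0.3172 dB

-0.3172 dB


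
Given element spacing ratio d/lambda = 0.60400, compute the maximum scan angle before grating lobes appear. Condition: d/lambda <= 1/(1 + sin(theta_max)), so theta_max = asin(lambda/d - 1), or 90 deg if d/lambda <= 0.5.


lambda/d - 1 = 1/0.60400 - 1 = 0.6556291
theta_max = asin(0.6556291) = 40.97 deg

40.97 deg


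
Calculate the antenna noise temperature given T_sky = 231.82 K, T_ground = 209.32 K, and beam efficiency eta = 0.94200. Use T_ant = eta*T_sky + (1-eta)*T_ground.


T_ant = 0.94200 * 231.82 + (1 - 0.94200) * 209.32 = 230.5 K

230.5 K


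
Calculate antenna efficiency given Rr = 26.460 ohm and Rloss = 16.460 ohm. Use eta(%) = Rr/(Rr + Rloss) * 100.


eta = 26.460 / (26.460 + 16.460) * 100 = 61.65%

61.65%


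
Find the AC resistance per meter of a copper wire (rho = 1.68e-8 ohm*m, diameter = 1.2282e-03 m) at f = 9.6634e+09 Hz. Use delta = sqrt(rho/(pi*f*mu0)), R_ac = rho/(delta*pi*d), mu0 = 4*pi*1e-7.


delta = sqrt(1.68e-8 / (pi * 9.6634e+09 * 4*pi*1e-7)) = 6.636052e-07 m
R_ac = 1.68e-8 / (6.636052e-07 * pi * 1.2282e-03) = 6.561 ohm/m

6.561 ohm/m


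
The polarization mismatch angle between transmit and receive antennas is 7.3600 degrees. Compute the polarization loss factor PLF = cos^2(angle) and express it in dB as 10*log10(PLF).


PLF_linear = cos^2(7.3600 deg) = 0.9835896
PLF_dB = 10 * log10(0.9835896) = -0.07186 dB

-0.07186 dB
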